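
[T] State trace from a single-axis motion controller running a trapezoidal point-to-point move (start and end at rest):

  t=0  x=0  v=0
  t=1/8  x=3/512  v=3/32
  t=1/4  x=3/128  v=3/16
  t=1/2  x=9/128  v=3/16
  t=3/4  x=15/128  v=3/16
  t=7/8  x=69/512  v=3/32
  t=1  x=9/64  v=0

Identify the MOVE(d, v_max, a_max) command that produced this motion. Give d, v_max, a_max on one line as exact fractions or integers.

final state: t=1, x=9/64, v=0 → d = 9/64
a_max = (3/32−0)/(1/8−0) = 3/4
max v = 3/16 over t∈[1/4,3/4] → v_max = 3/16
check: 3/16·(1/4+1/2) = 9/64 ✓

d=9/64 v_max=3/16 a_max=3/4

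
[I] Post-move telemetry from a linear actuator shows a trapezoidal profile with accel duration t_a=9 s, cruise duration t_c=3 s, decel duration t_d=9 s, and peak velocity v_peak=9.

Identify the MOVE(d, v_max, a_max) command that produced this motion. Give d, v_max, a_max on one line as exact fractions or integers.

a_max = 9/9 = 1
d_a = ½·9·9 = 81/2; d_c = 9·3 = 27
d = 2·81/2 + 27 = 108
t_c = 3 > 0 so v_max = 9

d=108 v_max=9 a_max=1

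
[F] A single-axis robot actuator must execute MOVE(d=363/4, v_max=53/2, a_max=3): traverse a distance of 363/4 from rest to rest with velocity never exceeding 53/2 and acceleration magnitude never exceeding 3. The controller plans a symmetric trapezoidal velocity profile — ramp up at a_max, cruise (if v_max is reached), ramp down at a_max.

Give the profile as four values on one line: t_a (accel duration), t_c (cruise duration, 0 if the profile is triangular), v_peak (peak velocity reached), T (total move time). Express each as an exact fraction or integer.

v_max²/a_max = (53/2)²/3 = 2809/12
363/4 < 2809/12 so t_c = 0
v_peak = √(363/4·3) = √(1089/4) = 33/2
t_a = (33/2)/3 = 11/2; t_c = 0
T = 2·11/2 = 11

t_a=11/2 t_c=0 v_peak=33/2 T=11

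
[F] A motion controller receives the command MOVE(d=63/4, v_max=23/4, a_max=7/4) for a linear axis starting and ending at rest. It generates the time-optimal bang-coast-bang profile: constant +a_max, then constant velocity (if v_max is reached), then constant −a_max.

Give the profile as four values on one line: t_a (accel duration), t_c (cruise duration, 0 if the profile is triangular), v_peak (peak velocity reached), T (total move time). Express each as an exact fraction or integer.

t_a=3 t_c=0 v_peak=21/4 T=6

v_max²/a_max = (23/4)²/(7/4) = 529/28
63/4 < 529/28 → triangular
v_peak = √(63/4·7/4) = √(441/16) = 21/4
t_a = (21/4)/(7/4) = 3; t_c = 0
T = 2·3 = 6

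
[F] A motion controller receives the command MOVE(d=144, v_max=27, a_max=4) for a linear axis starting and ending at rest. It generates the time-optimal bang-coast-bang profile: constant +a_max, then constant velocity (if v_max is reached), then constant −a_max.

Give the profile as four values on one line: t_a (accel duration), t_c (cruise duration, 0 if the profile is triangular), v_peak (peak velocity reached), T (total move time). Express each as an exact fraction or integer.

v_max²/a_max = 27²/4 = 729/4
144 < 729/4 → triangular
v_peak = √(144·4) = √576 = 24
t_a = 24/4 = 6; t_c = 0
T = 2·6 = 12

t_a=6 t_c=0 v_peak=24 T=12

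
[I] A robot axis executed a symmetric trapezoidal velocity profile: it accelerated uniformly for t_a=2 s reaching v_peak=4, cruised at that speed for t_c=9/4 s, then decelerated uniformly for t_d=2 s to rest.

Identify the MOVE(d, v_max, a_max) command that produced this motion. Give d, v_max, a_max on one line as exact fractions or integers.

a_max = 4/2 = 2
d_a = ½·4·2 = 4; d_c = 4·9/4 = 9
d = 2·4 + 9 = 17
t_c = 9/4 > 0 ⇒ limit active, v_max = 4

d=17 v_max=4 a_max=2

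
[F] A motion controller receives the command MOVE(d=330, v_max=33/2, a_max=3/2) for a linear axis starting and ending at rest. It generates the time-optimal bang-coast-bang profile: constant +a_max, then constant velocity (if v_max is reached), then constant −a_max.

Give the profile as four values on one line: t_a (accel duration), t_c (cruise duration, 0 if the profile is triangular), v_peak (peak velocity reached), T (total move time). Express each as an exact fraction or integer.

t_a=11 t_c=9 v_peak=33/2 T=31

vₘ²/aₘ = (33/2)²/(3/2) = 363/2
330 ≥ 363/2 so v_max reached
t_a = (33/2)/(3/2) = 11; v_peak = 33/2
d_cruise = 330 − 363/2 = 297/2; t_c = (297/2)/(33/2) = 9
T = 2·11 + 9 = 31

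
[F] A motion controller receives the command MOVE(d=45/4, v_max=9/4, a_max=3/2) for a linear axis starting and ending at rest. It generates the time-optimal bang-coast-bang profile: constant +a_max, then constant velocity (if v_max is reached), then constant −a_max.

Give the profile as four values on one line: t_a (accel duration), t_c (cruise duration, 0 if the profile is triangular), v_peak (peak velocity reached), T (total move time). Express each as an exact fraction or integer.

t_a=3/2 t_c=7/2 v_peak=9/4 T=13/2

vₘ²/aₘ = (9/4)²/(3/2) = 27/8
45/4 ≥ 27/8 ⇒ cruise phase
t_a = (9/4)/(3/2) = 3/2; v_peak = 9/4
d_cruise = 45/4 − 27/8 = 63/8; t_c = (63/8)/(9/4) = 7/2
T = 2·3/2 + 7/2 = 13/2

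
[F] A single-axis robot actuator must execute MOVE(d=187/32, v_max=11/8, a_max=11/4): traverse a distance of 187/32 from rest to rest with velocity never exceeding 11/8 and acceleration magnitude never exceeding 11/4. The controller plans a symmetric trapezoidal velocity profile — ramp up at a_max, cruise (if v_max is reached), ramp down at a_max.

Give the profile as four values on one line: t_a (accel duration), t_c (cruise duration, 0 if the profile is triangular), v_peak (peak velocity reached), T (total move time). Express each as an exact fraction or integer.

(v_max)²/a_max = (11/8)²/(11/4) = 11/16
187/32 ≥ 11/16 so v_max reached
t_a = (11/8)/(11/4) = 1/2; v_peak = 11/8
d_cruise = 187/32 − 11/16 = 165/32; t_c = (165/32)/(11/8) = 15/4
T = 2·1/2 + 15/4 = 19/4

t_a=1/2 t_c=15/4 v_peak=11/8 T=19/4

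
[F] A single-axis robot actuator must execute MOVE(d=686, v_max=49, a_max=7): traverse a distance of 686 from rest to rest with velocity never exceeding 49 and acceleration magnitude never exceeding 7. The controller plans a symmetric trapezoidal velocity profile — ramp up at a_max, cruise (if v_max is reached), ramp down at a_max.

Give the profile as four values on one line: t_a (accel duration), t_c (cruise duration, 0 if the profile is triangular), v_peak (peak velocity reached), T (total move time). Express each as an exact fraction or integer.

vₘ²/aₘ = 49²/7 = 343
686 ≥ 343 so v_max reached
t_a = 49/7 = 7; v_peak = 49
d_cruise = 686 − 343 = 343; t_c = 343/49 = 7
T = 2·7 + 7 = 21

t_a=7 t_c=7 v_peak=49 T=21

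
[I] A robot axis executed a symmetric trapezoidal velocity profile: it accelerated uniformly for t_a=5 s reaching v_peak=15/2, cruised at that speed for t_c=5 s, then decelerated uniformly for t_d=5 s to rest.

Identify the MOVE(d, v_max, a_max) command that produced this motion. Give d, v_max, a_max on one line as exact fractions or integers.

a_max = (15/2)/5 = 3/2
d_a = ½·15/2·5 = 75/4; d_c = 15/2·5 = 75/2
d = 2·75/4 + 75/2 = 75
t_c = 5 > 0 → v_max = v_peak = 15/2

d=75 v_max=15/2 a_max=3/2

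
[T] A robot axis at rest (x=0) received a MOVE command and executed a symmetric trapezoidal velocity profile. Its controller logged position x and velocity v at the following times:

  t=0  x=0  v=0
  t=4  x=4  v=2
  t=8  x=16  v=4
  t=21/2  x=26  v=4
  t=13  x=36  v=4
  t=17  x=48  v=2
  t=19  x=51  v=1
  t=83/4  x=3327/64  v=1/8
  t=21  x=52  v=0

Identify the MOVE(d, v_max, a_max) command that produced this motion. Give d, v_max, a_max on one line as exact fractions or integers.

final state: t=21, x=52, v=0 → d = 52
a_max = (2−0)/(4−0) = 1/2
max v = 4 over t∈[8,13] → v_max = 4
check: 4·(8+5) = 52 ✓

d=52 v_max=4 a_max=1/2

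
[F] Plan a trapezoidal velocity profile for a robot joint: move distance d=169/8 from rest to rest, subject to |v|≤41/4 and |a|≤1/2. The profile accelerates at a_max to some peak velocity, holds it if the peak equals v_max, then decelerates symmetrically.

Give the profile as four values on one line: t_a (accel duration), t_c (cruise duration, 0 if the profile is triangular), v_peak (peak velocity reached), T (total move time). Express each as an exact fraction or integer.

t_a=13/2 t_c=0 v_peak=13/4 T=13

v_max²/a_max = (41/4)²/(1/2) = 1681/8
169/8 < 1681/8 → triangular
v_peak = √(169/8·1/2) = √(169/16) = 13/4
t_a = (13/4)/(1/2) = 13/2; t_c = 0
T = 2·13/2 = 13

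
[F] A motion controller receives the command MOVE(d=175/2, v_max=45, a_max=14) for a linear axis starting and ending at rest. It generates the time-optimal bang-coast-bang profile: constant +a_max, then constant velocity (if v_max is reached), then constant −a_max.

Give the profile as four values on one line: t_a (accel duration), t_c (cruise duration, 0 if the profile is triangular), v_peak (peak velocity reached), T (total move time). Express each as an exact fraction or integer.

v_max²/a_max = 45²/14 = 2025/14
175/2 < 2025/14 → triangular
v_peak = √(175/2·14) = √1225 = 35
t_a = 35/14 = 5/2; t_c = 0
T = 2·5/2 = 5

t_a=5/2 t_c=0 v_peak=35 T=5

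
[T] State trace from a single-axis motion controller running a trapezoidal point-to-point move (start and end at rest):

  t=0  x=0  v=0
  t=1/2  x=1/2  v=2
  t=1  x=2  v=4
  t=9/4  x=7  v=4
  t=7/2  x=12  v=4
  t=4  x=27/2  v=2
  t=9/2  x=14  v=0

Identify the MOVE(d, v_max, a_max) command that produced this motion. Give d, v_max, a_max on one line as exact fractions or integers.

d=14 v_max=4 a_max=4

final state: t=9/2, x=14, v=0 → d = 14
a_max = (2−0)/(1/2−0) = 4
max v = 4 over t∈[1,7/2] → v_max = 4
check: 4·(1+5/2) = 14 ✓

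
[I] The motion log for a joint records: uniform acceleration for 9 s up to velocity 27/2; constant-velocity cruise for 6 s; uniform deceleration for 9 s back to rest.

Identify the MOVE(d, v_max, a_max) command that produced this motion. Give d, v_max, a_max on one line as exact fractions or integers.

d=405/2 v_max=27/2 a_max=3/2

a_max = (27/2)/9 = 3/2
d_a = ½·27/2·9 = 243/4; d_c = 27/2·6 = 81
d = 2·243/4 + 81 = 405/2
t_c = 6 > 0 ⇒ limit active, v_max = 27/2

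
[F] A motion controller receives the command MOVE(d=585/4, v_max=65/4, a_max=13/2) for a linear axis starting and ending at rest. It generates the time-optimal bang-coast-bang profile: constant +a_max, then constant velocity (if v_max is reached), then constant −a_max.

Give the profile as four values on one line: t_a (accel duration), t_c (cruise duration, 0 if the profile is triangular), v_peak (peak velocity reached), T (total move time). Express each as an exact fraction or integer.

vₘ²/aₘ = (65/4)²/(13/2) = 325/8
585/4 ≥ 325/8 ⇒ cruise phase
t_a = (65/4)/(13/2) = 5/2; v_peak = 65/4
d_cruise = 585/4 − 325/8 = 845/8; t_c = (845/8)/(65/4) = 13/2
T = 2·5/2 + 13/2 = 23/2

t_a=5/2 t_c=13/2 v_peak=65/4 T=23/2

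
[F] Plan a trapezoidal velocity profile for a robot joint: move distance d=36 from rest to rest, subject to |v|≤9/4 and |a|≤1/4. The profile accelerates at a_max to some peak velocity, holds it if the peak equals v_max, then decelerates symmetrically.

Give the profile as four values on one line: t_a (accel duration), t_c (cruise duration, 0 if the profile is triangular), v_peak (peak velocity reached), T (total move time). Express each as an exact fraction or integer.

t_a=9 t_c=7 v_peak=9/4 T=25

v_max²/a_max = (9/4)²/(1/4) = 81/4
36 ≥ 81/4 → trapezoidal
t_a = (9/4)/(1/4) = 9; v_peak = 9/4
d_cruise = 36 − 81/4 = 63/4; t_c = (63/4)/(9/4) = 7
T = 2·9 + 7 = 25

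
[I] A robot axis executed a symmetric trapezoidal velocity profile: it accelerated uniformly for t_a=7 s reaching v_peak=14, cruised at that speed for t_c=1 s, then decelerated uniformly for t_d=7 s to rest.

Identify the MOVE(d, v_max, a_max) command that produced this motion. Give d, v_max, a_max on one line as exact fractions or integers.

a_max = 14/7 = 2
d_a = ½·14·7 = 49; d_c = 14·1 = 14
d = 2·49 + 14 = 112
t_c = 1 > 0 so v_max = 14

d=112 v_max=14 a_max=2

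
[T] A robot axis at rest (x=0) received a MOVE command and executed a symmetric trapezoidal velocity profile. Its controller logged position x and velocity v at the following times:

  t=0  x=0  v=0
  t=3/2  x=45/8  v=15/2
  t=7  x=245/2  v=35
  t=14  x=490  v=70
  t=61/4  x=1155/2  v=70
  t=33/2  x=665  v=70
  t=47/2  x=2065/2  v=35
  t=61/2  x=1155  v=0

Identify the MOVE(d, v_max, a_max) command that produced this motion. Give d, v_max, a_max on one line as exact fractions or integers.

final state: t=61/2, x=1155, v=0 → d = 1155
a_max = (15/2−0)/(3/2−0) = 5
max v = 70 over t∈[14,33/2] → v_max = 70
check: 70·(14+5/2) = 1155 ✓

d=1155 v_max=70 a_max=5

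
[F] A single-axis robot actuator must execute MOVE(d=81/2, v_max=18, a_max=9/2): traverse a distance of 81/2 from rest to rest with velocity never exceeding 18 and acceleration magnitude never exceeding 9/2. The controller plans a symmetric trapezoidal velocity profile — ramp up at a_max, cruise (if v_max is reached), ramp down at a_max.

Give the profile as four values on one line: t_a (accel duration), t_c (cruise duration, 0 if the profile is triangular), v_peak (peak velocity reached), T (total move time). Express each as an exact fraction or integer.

t_a=3 t_c=0 v_peak=27/2 T=6

(v_max)²/a_max = 18²/(9/2) = 72
81/2 < 72 so t_c = 0
v_peak = √(81/2·9/2) = √(729/4) = 27/2
t_a = (27/2)/(9/2) = 3; t_c = 0
T = 2·3 = 6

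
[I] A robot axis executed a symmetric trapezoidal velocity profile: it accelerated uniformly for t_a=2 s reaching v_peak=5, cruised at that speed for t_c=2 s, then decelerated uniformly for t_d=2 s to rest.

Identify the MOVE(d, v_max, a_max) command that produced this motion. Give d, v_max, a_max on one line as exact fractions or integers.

d=20 v_max=5 a_max=5/2

a_max = 5/2
d_a = ½·5·2 = 5; d_c = 5·2 = 10
d = 2·5 + 10 = 20
t_c = 2 > 0 so v_max = 5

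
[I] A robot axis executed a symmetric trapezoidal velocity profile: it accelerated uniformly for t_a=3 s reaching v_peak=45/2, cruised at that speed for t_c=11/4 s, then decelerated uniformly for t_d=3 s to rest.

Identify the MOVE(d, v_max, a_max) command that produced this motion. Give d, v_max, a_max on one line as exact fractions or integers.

d=1035/8 v_max=45/2 a_max=15/2

a_max = (45/2)/3 = 15/2
d_a = ½·45/2·3 = 135/4; d_c = 45/2·11/4 = 495/8
d = 2·135/4 + 495/8 = 1035/8
t_c = 11/4 > 0 → v_max = v_peak = 45/2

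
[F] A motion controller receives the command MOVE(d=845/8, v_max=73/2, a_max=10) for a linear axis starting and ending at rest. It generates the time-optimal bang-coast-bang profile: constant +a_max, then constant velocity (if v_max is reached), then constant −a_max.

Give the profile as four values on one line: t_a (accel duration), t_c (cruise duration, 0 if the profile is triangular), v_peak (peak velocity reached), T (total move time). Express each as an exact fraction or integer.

v_max²/a_max = (73/2)²/10 = 5329/40
845/8 < 5329/40 → triangular
v_peak = √(845/8·10) = √(4225/4) = 65/2
t_a = (65/2)/10 = 13/4; t_c = 0
T = 2·13/4 = 13/2

t_a=13/4 t_c=0 v_peak=65/2 T=13/2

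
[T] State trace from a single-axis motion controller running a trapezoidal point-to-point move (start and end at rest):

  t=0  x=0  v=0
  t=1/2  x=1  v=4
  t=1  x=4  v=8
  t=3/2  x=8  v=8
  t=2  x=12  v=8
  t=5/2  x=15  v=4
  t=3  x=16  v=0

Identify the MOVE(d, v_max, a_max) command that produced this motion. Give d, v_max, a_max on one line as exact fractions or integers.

final state: t=3, x=16, v=0 → d = 16
a_max = (4−0)/(1/2−0) = 8
max v = 8 over t∈[1,2] → v_max = 8
check: 8·(1+1) = 16 ✓

d=16 v_max=8 a_max=8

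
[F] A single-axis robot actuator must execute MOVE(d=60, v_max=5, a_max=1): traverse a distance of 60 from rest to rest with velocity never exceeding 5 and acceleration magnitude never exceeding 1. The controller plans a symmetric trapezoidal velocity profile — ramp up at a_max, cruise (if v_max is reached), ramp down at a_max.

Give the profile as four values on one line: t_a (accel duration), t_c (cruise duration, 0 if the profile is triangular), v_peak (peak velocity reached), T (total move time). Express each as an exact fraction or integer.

vₘ²/aₘ = 5²/1 = 25
60 ≥ 25 ⇒ cruise phase
t_a = 5/1 = 5; v_peak = 5
d_cruise = 60 − 25 = 35; t_c = 35/5 = 7
T = 2·5 + 7 = 17

t_a=5 t_c=7 v_peak=5 T=17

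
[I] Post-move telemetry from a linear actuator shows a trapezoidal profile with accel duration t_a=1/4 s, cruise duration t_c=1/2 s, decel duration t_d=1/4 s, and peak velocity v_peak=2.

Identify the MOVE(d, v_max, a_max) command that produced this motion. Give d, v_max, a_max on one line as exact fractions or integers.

a_max = 2/(1/4) = 8
d_a = ½·2·1/4 = 1/4; d_c = 2·1/2 = 1
d = 2·1/4 + 1 = 3/2
t_c = 1/2 > 0 ⇒ limit active, v_max = 2

d=3/2 v_max=2 a_max=8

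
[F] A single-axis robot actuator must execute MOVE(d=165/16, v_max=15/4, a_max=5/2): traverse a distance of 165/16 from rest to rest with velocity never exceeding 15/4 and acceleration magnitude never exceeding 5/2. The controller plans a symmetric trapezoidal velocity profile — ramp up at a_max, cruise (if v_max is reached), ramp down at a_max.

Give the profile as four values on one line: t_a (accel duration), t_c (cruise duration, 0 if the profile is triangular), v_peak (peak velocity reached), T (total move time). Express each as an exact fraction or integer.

vₘ²/aₘ = (15/4)²/(5/2) = 45/8
165/16 ≥ 45/8 ⇒ cruise phase
t_a = (15/4)/(5/2) = 3/2; v_peak = 15/4
d_cruise = 165/16 − 45/8 = 75/16; t_c = (75/16)/(15/4) = 5/4
T = 2·3/2 + 5/4 = 17/4

t_a=3/2 t_c=5/4 v_peak=15/4 T=17/4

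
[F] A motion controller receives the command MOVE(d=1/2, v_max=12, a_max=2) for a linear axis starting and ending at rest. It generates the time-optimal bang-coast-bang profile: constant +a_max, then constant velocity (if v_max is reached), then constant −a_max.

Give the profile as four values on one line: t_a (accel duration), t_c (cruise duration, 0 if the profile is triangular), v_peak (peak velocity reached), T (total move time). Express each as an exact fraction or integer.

v_max²/a_max = 12²/2 = 72
1/2 < 72 → triangular
v_peak = √(1/2·2) = √1 = 1
t_a = 1/2; t_c = 0
T = 2·1/2 = 1

t_a=1/2 t_c=0 v_peak=1 T=1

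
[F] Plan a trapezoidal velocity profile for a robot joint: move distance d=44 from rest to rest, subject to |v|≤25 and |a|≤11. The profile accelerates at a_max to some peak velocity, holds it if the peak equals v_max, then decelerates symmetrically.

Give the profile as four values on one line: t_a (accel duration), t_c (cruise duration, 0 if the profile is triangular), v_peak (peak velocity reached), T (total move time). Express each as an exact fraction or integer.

v_max²/a_max = 25²/11 = 625/11
44 < 625/11 → triangular
v_peak = √(44·11) = √484 = 22
t_a = 22/11 = 2; t_c = 0
T = 2·2 = 4

t_a=2 t_c=0 v_peak=22 T=4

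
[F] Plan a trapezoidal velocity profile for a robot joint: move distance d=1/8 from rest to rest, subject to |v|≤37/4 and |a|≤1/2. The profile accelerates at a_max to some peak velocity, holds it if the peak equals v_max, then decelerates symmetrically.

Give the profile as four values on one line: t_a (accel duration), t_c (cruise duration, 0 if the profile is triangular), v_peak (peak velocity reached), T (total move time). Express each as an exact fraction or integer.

(v_max)²/a_max = (37/4)²/(1/2) = 1369/8
1/8 < 1369/8 → triangular
v_peak = √(1/8·1/2) = √(1/16) = 1/4
t_a = (1/4)/(1/2) = 1/2; t_c = 0
T = 2·1/2 = 1

t_a=1/2 t_c=0 v_peak=1/4 T=1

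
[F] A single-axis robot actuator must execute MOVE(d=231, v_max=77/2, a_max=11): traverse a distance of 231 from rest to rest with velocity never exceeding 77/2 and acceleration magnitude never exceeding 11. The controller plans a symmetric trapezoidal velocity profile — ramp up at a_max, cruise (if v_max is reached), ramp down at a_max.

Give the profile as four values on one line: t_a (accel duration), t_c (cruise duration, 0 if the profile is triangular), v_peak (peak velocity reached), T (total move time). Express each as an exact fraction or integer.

t_a=7/2 t_c=5/2 v_peak=77/2 T=19/2

vₘ²/aₘ = (77/2)²/11 = 539/4
231 ≥ 539/4 ⇒ cruise phase
t_a = (77/2)/11 = 7/2; v_peak = 77/2
d_cruise = 231 − 539/4 = 385/4; t_c = (385/4)/(77/2) = 5/2
T = 2·7/2 + 5/2 = 19/2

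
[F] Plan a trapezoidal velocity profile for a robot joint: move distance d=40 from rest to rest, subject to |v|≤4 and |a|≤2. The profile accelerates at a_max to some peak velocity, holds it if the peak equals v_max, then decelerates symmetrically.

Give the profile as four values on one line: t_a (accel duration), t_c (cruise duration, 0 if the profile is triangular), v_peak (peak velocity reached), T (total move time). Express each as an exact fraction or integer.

t_a=2 t_c=8 v_peak=4 T=12

vₘ²/aₘ = 4²/2 = 8
40 ≥ 8 so v_max reached
t_a = 4/2 = 2; v_peak = 4
d_cruise = 40 − 8 = 32; t_c = 32/4 = 8
T = 2·2 + 8 = 12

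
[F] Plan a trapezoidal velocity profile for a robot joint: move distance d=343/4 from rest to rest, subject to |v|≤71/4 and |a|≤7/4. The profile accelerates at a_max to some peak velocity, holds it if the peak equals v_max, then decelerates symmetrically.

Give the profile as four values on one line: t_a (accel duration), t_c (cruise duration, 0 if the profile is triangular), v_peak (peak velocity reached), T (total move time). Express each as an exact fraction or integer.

(v_max)²/a_max = (71/4)²/(7/4) = 5041/28
343/4 < 5041/28 so t_c = 0
v_peak = √(343/4·7/4) = √(2401/16) = 49/4
t_a = (49/4)/(7/4) = 7; t_c = 0
T = 2·7 = 14

t_a=7 t_c=0 v_peak=49/4 T=14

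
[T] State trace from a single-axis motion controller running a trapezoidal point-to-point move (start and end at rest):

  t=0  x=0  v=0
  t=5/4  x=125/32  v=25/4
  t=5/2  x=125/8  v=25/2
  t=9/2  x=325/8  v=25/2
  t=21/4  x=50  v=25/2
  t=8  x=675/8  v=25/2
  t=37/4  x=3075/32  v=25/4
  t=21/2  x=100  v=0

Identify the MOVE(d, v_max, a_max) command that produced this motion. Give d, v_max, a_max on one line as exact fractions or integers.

d=100 v_max=25/2 a_max=5

final state: t=21/2, x=100, v=0 → d = 100
a_max = (25/4−0)/(5/4−0) = 5
max v = 25/2 over t∈[5/2,8] → v_max = 25/2
check: 25/2·(5/2+11/2) = 100 ✓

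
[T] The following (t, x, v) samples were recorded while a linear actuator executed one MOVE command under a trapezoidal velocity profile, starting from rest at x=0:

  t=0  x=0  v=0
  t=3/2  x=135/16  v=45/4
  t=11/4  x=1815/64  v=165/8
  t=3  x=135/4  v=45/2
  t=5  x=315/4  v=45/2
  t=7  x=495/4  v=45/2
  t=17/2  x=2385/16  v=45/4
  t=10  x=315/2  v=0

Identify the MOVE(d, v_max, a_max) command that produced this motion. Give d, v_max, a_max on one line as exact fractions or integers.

d=315/2 v_max=45/2 a_max=15/2

final state: t=10, x=315/2, v=0 → d = 315/2
a_max = (45/4−0)/(3/2−0) = 15/2
max v = 45/2 over t∈[3,7] → v_max = 45/2
check: 45/2·(3+4) = 315/2 ✓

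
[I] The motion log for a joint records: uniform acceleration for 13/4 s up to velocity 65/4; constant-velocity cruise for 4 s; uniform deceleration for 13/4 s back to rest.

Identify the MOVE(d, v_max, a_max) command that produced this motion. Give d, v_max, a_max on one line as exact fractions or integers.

a_max = (65/4)/(13/4) = 5
d_a = ½·65/4·13/4 = 845/32; d_c = 65/4·4 = 65
d = 2·845/32 + 65 = 1885/16
t_c = 4 > 0 so v_max = 65/4

d=1885/16 v_max=65/4 a_max=5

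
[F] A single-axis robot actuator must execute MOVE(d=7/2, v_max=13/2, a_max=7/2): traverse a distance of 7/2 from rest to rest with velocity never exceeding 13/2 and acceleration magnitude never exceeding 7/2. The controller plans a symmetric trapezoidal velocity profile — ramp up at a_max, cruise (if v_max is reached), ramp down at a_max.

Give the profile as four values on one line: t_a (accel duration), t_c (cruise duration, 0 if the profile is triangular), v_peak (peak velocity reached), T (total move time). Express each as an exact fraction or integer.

t_a=1 t_c=0 v_peak=7/2 T=2

v_max²/a_max = (13/2)²/(7/2) = 169/14
7/2 < 169/14 → triangular
v_peak = √(7/2·7/2) = √(49/4) = 7/2
t_a = (7/2)/(7/2) = 1; t_c = 0
T = 2·1 = 2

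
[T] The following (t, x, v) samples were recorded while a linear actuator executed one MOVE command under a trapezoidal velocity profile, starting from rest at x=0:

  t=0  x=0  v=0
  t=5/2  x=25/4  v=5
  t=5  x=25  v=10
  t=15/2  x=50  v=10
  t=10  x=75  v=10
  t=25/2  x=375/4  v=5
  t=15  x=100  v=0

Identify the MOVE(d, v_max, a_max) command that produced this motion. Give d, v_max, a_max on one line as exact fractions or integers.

d=100 v_max=10 a_max=2

final state: t=15, x=100, v=0 → d = 100
a_max = (5−0)/(5/2−0) = 2
max v = 10 over t∈[5,10] → v_max = 10
check: 10·(5+5) = 100 ✓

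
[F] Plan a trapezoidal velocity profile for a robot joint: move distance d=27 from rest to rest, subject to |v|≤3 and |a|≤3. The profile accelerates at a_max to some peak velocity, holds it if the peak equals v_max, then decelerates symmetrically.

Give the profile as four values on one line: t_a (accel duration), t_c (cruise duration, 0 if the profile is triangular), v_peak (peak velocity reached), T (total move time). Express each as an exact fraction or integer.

t_a=1 t_c=8 v_peak=3 T=10

vₘ²/aₘ = 3²/3 = 3
27 ≥ 3 → trapezoidal
t_a = 3/3 = 1; v_peak = 3
d_cruise = 27 − 3 = 24; t_c = 24/3 = 8
T = 2·1 + 8 = 10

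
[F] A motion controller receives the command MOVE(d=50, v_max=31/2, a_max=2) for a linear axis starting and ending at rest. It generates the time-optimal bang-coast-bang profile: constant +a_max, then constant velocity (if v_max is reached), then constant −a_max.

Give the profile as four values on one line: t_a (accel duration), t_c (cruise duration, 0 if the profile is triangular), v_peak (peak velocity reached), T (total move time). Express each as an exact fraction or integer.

vₘ²/aₘ = (31/2)²/2 = 961/8
50 < 961/8 ⇒ no cruise
v_peak = √(50·2) = √100 = 10
t_a = 10/2 = 5; t_c = 0
T = 2·5 = 10

t_a=5 t_c=0 v_peak=10 T=10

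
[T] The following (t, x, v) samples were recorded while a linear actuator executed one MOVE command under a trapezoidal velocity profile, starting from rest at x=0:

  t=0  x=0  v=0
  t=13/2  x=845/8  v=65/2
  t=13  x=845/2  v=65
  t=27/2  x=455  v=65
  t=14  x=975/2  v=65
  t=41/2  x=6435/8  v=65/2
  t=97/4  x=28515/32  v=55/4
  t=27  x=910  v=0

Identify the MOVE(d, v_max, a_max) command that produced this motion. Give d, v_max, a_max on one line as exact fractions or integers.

final state: t=27, x=910, v=0 → d = 910
a_max = (65/2−0)/(13/2−0) = 5
max v = 65 over t∈[13,14] → v_max = 65
check: 65·(13+1) = 910 ✓

d=910 v_max=65 a_max=5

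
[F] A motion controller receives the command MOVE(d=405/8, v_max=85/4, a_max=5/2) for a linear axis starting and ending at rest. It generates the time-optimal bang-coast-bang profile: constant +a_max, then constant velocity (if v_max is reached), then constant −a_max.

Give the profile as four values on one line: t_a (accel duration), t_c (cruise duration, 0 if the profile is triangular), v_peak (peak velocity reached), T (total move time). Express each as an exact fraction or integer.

(v_max)²/a_max = (85/4)²/(5/2) = 1445/8
405/8 < 1445/8 so t_c = 0
v_peak = √(405/8·5/2) = √(2025/16) = 45/4
t_a = (45/4)/(5/2) = 9/2; t_c = 0
T = 2·9/2 = 9

t_a=9/2 t_c=0 v_peak=45/4 T=9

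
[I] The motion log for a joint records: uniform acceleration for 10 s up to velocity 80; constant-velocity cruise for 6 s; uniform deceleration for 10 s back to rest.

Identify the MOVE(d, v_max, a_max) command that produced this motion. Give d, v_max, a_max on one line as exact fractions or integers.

a_max = 80/10 = 8
d_a = ½·80·10 = 400; d_c = 80·6 = 480
d = 2·400 + 480 = 1280
t_c = 6 > 0 ⇒ limit active, v_max = 80

d=1280 v_max=80 a_max=8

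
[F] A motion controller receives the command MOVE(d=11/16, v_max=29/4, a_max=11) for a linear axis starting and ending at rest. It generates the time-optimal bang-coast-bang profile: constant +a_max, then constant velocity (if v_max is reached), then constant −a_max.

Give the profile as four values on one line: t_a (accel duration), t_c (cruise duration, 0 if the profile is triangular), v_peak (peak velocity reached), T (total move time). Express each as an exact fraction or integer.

t_a=1/4 t_c=0 v_peak=11/4 T=1/2

vₘ²/aₘ = (29/4)²/11 = 841/176
11/16 < 841/176 ⇒ no cruise
v_peak = √(11/16·11) = √(121/16) = 11/4
t_a = (11/4)/11 = 1/4; t_c = 0
T = 2·1/4 = 1/2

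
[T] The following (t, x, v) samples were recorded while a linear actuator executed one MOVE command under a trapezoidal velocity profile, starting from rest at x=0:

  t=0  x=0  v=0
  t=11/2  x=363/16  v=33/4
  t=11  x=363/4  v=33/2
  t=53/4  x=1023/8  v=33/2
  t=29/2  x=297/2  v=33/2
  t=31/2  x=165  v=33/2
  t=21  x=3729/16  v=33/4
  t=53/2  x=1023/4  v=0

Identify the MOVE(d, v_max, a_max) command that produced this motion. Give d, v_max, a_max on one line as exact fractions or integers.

final state: t=53/2, x=1023/4, v=0 → d = 1023/4
a_max = (33/4−0)/(11/2−0) = 3/2
max v = 33/2 over t∈[11,31/2] → v_max = 33/2
check: 33/2·(11+9/2) = 1023/4 ✓

d=1023/4 v_max=33/2 a_max=3/2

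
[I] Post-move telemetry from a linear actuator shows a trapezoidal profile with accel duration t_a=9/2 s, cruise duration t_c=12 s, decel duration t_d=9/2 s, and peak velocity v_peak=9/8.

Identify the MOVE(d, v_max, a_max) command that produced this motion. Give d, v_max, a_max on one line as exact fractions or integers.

d=297/16 v_max=9/8 a_max=1/4

a_max = (9/8)/(9/2) = 1/4
d_a = ½·9/8·9/2 = 81/32; d_c = 9/8·12 = 27/2
d = 2·81/32 + 27/2 = 297/16
t_c = 12 > 0 ⇒ limit active, v_max = 9/8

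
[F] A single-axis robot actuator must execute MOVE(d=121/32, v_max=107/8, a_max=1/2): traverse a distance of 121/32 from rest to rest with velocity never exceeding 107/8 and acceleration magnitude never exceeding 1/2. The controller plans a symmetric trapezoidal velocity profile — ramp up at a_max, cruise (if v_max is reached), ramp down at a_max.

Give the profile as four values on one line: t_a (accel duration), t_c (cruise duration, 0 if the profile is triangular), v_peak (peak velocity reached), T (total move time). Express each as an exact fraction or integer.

vₘ²/aₘ = (107/8)²/(1/2) = 11449/32
121/32 < 11449/32 so t_c = 0
v_peak = √(121/32·1/2) = √(121/64) = 11/8
t_a = (11/8)/(1/2) = 11/4; t_c = 0
T = 2·11/4 = 11/2

t_a=11/4 t_c=0 v_peak=11/8 T=11/2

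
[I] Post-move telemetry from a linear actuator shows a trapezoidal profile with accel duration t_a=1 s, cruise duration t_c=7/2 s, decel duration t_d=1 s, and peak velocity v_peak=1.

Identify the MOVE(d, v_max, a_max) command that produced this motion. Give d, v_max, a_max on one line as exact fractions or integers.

d=9/2 v_max=1 a_max=1

a_max = 1/1 = 1
d_a = ½·1·1 = 1/2; d_c = 1·7/2 = 7/2
d = 2·1/2 + 7/2 = 9/2
t_c = 7/2 > 0 ⇒ limit active, v_max = 1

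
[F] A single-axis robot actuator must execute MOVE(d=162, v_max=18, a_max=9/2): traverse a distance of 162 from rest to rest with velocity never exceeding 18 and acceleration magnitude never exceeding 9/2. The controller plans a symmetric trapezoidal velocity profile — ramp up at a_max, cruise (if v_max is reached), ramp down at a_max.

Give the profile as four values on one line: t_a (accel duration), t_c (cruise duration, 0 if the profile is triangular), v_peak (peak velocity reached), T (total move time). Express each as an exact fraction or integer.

vₘ²/aₘ = 18²/(9/2) = 72
162 ≥ 72 → trapezoidal
t_a = 18/(9/2) = 4; v_peak = 18
d_cruise = 162 − 72 = 90; t_c = 90/18 = 5
T = 2·4 + 5 = 13

t_a=4 t_c=5 v_peak=18 T=13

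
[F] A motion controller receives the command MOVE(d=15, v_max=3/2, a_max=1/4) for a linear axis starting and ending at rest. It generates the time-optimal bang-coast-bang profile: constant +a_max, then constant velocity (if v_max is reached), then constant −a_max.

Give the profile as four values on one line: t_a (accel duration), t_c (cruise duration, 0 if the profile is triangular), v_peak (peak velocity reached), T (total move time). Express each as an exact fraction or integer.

(v_max)²/a_max = (3/2)²/(1/4) = 9
15 ≥ 9 ⇒ cruise phase
t_a = (3/2)/(1/4) = 6; v_peak = 3/2
d_cruise = 15 − 9 = 6; t_c = 6/(3/2) = 4
T = 2·6 + 4 = 16

t_a=6 t_c=4 v_peak=3/2 T=16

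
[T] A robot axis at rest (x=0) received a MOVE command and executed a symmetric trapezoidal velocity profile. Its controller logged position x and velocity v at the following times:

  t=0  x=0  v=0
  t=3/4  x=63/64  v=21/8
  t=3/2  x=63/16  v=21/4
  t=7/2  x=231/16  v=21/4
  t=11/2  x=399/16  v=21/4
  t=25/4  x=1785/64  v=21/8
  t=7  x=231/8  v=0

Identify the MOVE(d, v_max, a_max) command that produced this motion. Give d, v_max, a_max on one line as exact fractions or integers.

final state: t=7, x=231/8, v=0 → d = 231/8
a_max = (21/8−0)/(3/4−0) = 7/2
max v = 21/4 over t∈[3/2,11/2] → v_max = 21/4
check: 21/4·(3/2+4) = 231/8 ✓

d=231/8 v_max=21/4 a_max=7/2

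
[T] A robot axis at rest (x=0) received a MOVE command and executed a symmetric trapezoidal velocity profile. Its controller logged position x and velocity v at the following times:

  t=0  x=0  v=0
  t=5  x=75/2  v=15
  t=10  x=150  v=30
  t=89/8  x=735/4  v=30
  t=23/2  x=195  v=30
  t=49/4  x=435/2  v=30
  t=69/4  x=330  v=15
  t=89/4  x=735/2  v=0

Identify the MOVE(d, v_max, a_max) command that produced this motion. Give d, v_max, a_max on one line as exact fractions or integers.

final state: t=89/4, x=735/2, v=0 → d = 735/2
a_max = (15−0)/(5−0) = 3
max v = 30 over t∈[10,49/4] → v_max = 30
check: 30·(10+9/4) = 735/2 ✓

d=735/2 v_max=30 a_max=3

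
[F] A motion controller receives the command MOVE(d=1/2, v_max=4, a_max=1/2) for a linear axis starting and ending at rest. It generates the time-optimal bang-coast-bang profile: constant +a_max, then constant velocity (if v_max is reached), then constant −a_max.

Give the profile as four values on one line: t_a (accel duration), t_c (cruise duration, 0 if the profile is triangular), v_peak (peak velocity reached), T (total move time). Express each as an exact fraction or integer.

t_a=1 t_c=0 v_peak=1/2 T=2

(v_max)²/a_max = 4²/(1/2) = 32
1/2 < 32 ⇒ no cruise
v_peak = √(1/2·1/2) = √(1/4) = 1/2
t_a = (1/2)/(1/2) = 1; t_c = 0
T = 2·1 = 2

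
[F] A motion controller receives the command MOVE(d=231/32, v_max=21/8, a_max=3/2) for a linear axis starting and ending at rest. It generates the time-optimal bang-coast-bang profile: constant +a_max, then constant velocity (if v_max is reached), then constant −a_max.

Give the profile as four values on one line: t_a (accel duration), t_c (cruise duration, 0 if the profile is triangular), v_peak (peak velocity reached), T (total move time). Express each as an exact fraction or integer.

t_a=7/4 t_c=1 v_peak=21/8 T=9/2

(v_max)²/a_max = (21/8)²/(3/2) = 147/32
231/32 ≥ 147/32 so v_max reached
t_a = (21/8)/(3/2) = 7/4; v_peak = 21/8
d_cruise = 231/32 − 147/32 = 21/8; t_c = (21/8)/(21/8) = 1
T = 2·7/4 + 1 = 9/2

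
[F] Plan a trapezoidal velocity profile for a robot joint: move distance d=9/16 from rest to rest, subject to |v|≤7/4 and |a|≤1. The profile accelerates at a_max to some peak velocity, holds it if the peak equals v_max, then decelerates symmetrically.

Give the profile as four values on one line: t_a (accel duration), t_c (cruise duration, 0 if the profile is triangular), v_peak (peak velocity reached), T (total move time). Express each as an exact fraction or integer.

t_a=3/4 t_c=0 v_peak=3/4 T=3/2

vₘ²/aₘ = (7/4)²/1 = 49/16
9/16 < 49/16 so t_c = 0
v_peak = √(9/16·1) = √(9/16) = 3/4
t_a = (3/4)/1 = 3/4; t_c = 0
T = 2·3/4 = 3/2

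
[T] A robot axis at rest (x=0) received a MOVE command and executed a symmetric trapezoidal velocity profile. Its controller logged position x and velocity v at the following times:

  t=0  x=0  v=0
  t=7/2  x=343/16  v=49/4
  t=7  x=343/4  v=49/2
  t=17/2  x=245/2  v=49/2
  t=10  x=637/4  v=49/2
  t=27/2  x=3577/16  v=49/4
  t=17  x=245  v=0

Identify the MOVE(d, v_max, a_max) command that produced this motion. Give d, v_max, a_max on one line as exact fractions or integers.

final state: t=17, x=245, v=0 → d = 245
a_max = (49/4−0)/(7/2−0) = 7/2
max v = 49/2 over t∈[7,10] → v_max = 49/2
check: 49/2·(7+3) = 245 ✓

d=245 v_max=49/2 a_max=7/2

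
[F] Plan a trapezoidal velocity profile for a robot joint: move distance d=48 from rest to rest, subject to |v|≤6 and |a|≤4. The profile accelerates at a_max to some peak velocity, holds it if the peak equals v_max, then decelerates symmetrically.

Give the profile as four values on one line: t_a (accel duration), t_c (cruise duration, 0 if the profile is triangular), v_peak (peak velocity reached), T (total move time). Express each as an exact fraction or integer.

vₘ²/aₘ = 6²/4 = 9
48 ≥ 9 ⇒ cruise phase
t_a = 6/4 = 3/2; v_peak = 6
d_cruise = 48 − 9 = 39; t_c = 39/6 = 13/2
T = 2·3/2 + 13/2 = 19/2

t_a=3/2 t_c=13/2 v_peak=6 T=19/2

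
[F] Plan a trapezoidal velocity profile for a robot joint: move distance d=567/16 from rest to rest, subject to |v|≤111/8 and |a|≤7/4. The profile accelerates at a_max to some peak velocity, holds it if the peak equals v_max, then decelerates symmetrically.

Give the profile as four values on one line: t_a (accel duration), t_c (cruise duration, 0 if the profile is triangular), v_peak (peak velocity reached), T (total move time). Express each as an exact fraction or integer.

t_a=9/2 t_c=0 v_peak=63/8 T=9

vₘ²/aₘ = (111/8)²/(7/4) = 12321/112
567/16 < 12321/112 ⇒ no cruise
v_peak = √(567/16·7/4) = √(3969/64) = 63/8
t_a = (63/8)/(7/4) = 9/2; t_c = 0
T = 2·9/2 = 9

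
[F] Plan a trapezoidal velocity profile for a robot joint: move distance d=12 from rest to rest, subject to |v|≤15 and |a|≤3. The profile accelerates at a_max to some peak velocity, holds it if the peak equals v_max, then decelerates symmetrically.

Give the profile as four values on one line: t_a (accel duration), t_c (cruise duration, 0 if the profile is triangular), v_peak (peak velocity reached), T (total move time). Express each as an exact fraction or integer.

vₘ²/aₘ = 15²/3 = 75
12 < 75 ⇒ no cruise
v_peak = √(12·3) = √36 = 6
t_a = 6/3 = 2; t_c = 0
T = 2·2 = 4

t_a=2 t_c=0 v_peak=6 T=4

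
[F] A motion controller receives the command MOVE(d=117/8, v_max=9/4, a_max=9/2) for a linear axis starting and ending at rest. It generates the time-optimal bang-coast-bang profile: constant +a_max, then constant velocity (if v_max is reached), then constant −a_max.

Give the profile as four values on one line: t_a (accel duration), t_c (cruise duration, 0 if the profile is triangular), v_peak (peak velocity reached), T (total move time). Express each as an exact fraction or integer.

t_a=1/2 t_c=6 v_peak=9/4 T=7

(v_max)²/a_max = (9/4)²/(9/2) = 9/8
117/8 ≥ 9/8 ⇒ cruise phase
t_a = (9/4)/(9/2) = 1/2; v_peak = 9/4
d_cruise = 117/8 − 9/8 = 27/2; t_c = (27/2)/(9/4) = 6
T = 2·1/2 + 6 = 7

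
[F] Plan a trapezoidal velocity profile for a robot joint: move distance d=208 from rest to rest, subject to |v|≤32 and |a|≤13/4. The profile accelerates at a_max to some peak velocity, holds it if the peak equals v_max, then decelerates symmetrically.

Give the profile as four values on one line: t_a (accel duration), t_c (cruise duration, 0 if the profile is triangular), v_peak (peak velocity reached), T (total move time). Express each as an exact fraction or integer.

v_max²/a_max = 32²/(13/4) = 4096/13
208 < 4096/13 → triangular
v_peak = √(208·13/4) = √676 = 26
t_a = 26/(13/4) = 8; t_c = 0
T = 2·8 = 16

t_a=8 t_c=0 v_peak=26 T=16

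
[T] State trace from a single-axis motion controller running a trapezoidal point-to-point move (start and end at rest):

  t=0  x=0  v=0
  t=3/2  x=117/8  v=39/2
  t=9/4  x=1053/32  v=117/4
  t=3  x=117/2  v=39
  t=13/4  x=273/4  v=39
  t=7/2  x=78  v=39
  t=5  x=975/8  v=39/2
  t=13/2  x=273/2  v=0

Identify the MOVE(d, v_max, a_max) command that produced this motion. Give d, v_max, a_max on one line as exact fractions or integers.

d=273/2 v_max=39 a_max=13

final state: t=13/2, x=273/2, v=0 → d = 273/2
a_max = (39/2−0)/(3/2−0) = 13
max v = 39 over t∈[3,7/2] → v_max = 39
check: 39·(3+1/2) = 273/2 ✓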